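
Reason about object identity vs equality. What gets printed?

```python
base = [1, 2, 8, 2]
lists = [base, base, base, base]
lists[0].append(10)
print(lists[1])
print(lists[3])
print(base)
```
[1, 2, 8, 2, 10]
[1, 2, 8, 2, 10]
[1, 2, 8, 2, 10]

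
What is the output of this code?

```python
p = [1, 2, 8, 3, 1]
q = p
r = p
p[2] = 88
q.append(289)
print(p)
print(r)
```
[1, 2, 88, 3, 1, 289]
[1, 2, 88, 3, 1, 289]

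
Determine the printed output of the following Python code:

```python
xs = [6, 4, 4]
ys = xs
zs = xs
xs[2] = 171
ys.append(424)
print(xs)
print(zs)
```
[6, 4, 171, 424]
[6, 4, 171, 424]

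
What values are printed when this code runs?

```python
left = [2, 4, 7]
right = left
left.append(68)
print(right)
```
[2, 4, 7, 68]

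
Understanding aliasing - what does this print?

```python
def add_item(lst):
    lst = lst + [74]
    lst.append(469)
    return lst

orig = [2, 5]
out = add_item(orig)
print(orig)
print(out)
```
[2, 5]
[2, 5, 74, 469]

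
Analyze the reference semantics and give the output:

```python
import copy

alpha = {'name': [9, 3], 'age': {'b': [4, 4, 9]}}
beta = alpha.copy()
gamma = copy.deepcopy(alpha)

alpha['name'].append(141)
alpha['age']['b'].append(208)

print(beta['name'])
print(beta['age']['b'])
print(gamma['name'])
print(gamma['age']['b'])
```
[9, 3, 141]
[4, 4, 9, 208]
[9, 3]
[4, 4, 9]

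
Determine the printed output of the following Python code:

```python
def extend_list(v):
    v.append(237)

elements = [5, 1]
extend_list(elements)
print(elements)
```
[5, 1, 237]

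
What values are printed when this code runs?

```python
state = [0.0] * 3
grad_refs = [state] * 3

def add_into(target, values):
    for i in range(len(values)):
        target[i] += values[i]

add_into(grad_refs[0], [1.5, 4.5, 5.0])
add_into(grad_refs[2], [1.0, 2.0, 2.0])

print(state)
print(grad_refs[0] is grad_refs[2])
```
[2.5, 6.5, 7.0]
True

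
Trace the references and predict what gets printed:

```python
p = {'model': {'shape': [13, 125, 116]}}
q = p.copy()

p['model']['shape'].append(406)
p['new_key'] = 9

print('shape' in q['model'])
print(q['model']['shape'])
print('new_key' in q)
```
True
[13, 125, 116, 406]
False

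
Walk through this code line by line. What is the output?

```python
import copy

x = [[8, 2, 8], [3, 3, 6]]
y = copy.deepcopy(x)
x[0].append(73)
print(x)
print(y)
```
[[8, 2, 8, 73], [3, 3, 6]]
[[8, 2, 8], [3, 3, 6]]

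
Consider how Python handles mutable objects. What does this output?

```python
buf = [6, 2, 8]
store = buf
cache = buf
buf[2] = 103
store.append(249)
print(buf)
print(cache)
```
[6, 2, 103, 249]
[6, 2, 103, 249]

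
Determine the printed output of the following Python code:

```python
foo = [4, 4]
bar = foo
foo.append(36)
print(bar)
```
[4, 4, 36]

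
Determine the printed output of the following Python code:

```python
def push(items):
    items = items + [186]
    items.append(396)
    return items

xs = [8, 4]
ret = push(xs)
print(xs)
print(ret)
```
[8, 4]
[8, 4, 186, 396]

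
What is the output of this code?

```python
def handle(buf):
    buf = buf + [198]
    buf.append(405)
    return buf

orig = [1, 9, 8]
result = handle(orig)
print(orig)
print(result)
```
[1, 9, 8]
[1, 9, 8, 198, 405]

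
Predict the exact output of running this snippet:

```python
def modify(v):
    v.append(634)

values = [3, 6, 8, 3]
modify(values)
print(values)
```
[3, 6, 8, 3, 634]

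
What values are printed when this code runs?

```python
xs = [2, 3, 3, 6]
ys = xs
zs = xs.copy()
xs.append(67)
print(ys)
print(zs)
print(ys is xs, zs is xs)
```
[2, 3, 3, 6, 67]
[2, 3, 3, 6]
True False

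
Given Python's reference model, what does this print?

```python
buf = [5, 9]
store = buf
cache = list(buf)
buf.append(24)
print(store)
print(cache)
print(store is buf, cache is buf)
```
[5, 9, 24]
[5, 9]
True False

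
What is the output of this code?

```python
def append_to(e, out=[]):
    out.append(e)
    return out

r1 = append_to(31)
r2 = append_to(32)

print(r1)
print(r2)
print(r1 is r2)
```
[31, 32]
[31, 32]
True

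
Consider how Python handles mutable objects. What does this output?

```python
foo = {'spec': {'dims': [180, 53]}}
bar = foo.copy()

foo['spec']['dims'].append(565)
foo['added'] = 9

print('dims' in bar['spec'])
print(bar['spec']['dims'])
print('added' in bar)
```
True
[180, 53, 565]
False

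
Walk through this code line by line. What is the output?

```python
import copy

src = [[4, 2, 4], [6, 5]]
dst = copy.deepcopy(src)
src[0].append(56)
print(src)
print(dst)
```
[[4, 2, 4, 56], [6, 5]]
[[4, 2, 4], [6, 5]]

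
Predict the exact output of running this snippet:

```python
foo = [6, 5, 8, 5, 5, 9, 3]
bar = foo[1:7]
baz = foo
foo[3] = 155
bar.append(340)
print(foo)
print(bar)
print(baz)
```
[6, 5, 8, 155, 5, 9, 3]
[5, 8, 5, 5, 9, 3, 340]
[6, 5, 8, 155, 5, 9, 3]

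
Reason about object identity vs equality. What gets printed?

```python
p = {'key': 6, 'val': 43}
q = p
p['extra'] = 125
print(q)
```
{'key': 6, 'val': 43, 'extra': 125}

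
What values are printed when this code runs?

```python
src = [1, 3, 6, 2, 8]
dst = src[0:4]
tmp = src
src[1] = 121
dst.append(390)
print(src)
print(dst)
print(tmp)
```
[1, 121, 6, 2, 8]
[1, 3, 6, 2, 390]
[1, 121, 6, 2, 8]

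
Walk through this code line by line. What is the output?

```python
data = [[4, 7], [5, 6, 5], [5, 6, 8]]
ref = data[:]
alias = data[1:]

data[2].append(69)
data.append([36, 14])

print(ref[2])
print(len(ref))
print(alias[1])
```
[5, 6, 8, 69]
3
[5, 6, 8, 69]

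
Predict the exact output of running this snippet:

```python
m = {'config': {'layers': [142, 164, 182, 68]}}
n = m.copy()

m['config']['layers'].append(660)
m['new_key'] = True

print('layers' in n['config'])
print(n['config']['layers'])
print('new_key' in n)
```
True
[142, 164, 182, 68, 660]
False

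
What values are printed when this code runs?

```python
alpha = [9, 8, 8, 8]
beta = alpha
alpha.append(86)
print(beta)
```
[9, 8, 8, 8, 86]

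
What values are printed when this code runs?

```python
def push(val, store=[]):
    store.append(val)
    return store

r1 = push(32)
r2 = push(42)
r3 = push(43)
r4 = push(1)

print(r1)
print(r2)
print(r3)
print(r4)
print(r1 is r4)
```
[32, 42, 43, 1]
[32, 42, 43, 1]
[32, 42, 43, 1]
[32, 42, 43, 1]
True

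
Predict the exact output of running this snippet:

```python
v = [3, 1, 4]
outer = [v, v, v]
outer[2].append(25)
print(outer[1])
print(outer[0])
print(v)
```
[3, 1, 4, 25]
[3, 1, 4, 25]
[3, 1, 4, 25]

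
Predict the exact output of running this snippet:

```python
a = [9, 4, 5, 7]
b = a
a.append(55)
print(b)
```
[9, 4, 5, 7, 55]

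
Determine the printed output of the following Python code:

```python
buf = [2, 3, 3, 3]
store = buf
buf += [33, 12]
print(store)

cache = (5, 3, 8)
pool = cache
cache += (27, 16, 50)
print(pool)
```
[2, 3, 3, 3, 33, 12]
(5, 3, 8)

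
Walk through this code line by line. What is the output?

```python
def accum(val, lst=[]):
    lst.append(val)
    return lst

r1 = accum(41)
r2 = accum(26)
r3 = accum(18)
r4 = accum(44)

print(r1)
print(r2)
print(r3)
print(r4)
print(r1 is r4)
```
[41, 26, 18, 44]
[41, 26, 18, 44]
[41, 26, 18, 44]
[41, 26, 18, 44]
True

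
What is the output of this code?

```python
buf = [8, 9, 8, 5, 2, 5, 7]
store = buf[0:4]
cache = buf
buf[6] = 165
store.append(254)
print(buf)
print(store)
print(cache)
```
[8, 9, 8, 5, 2, 5, 165]
[8, 9, 8, 5, 254]
[8, 9, 8, 5, 2, 5, 165]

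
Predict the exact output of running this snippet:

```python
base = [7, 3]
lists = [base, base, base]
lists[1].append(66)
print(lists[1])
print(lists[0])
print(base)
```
[7, 3, 66]
[7, 3, 66]
[7, 3, 66]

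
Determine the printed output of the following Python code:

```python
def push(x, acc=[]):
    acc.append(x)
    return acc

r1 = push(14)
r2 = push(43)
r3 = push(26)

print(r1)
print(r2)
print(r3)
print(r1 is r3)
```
[14, 43, 26]
[14, 43, 26]
[14, 43, 26]
True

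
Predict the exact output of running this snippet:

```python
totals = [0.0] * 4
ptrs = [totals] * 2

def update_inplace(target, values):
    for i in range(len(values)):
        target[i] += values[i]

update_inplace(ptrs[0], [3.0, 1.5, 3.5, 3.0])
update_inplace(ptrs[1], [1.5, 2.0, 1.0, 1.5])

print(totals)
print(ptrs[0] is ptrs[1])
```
[4.5, 3.5, 4.5, 4.5]
True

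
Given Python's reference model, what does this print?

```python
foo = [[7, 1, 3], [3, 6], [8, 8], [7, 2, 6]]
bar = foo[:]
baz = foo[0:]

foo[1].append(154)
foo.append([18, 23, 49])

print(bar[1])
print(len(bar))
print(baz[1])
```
[3, 6, 154]
4
[3, 6, 154]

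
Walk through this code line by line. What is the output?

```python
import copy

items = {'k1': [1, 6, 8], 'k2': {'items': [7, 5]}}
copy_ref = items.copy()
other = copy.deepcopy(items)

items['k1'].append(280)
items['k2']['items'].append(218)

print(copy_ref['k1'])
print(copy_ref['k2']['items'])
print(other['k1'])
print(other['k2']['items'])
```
[1, 6, 8, 280]
[7, 5, 218]
[1, 6, 8]
[7, 5]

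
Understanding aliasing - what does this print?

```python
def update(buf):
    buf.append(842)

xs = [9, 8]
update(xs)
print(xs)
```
[9, 8, 842]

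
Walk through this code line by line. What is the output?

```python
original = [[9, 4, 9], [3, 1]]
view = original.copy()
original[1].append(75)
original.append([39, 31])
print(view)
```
[[9, 4, 9], [3, 1, 75]]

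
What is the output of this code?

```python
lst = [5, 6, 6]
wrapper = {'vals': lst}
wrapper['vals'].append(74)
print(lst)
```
[5, 6, 6, 74]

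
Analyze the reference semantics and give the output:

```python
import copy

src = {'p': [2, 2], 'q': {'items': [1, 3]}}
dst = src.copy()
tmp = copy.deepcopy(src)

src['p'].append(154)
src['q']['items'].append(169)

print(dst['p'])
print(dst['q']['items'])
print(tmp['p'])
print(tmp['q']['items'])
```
[2, 2, 154]
[1, 3, 169]
[2, 2]
[1, 3]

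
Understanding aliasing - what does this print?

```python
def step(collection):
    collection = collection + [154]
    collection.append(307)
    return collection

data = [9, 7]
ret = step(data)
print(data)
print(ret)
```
[9, 7]
[9, 7, 154, 307]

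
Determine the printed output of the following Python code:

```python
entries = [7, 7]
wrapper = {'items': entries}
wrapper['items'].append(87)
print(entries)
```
[7, 7, 87]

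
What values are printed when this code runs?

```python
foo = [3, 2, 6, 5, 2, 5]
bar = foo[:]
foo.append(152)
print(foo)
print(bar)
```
[3, 2, 6, 5, 2, 5, 152]
[3, 2, 6, 5, 2, 5]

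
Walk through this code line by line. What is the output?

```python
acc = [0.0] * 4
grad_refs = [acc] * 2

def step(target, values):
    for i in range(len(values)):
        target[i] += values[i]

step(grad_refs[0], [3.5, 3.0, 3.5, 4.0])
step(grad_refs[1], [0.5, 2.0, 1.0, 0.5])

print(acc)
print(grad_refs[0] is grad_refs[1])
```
[4.0, 5.0, 4.5, 4.5]
True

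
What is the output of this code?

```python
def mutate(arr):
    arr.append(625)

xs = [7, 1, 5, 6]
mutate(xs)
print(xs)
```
[7, 1, 5, 6, 625]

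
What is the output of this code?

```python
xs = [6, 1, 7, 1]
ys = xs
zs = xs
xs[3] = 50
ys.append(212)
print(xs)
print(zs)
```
[6, 1, 7, 50, 212]
[6, 1, 7, 50, 212]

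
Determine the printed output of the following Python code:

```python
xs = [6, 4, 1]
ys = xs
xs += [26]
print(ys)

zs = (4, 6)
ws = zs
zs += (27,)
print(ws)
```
[6, 4, 1, 26]
(4, 6)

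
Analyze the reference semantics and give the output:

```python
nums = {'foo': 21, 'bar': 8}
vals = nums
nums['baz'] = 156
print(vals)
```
{'foo': 21, 'bar': 8, 'baz': 156}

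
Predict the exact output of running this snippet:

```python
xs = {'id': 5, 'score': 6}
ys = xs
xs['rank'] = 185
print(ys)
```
{'id': 5, 'score': 6, 'rank': 185}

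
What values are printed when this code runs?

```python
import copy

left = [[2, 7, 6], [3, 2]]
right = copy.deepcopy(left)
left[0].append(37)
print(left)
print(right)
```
[[2, 7, 6, 37], [3, 2]]
[[2, 7, 6], [3, 2]]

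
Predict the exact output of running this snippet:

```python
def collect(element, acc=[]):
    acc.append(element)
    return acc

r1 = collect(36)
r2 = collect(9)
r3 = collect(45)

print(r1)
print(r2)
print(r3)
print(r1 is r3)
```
[36, 9, 45]
[36, 9, 45]
[36, 9, 45]
True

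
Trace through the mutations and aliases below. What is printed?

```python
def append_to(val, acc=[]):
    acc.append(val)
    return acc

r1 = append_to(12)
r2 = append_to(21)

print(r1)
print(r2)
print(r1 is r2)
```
[12, 21]
[12, 21]
True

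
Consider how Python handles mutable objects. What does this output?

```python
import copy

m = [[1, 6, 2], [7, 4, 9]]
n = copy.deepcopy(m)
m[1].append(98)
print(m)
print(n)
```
[[1, 6, 2], [7, 4, 9, 98]]
[[1, 6, 2], [7, 4, 9]]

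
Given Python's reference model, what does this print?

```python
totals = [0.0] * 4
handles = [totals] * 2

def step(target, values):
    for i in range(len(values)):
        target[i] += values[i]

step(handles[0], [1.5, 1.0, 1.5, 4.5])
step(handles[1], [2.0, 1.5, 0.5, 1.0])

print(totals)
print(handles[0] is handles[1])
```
[3.5, 2.5, 2.0, 5.5]
True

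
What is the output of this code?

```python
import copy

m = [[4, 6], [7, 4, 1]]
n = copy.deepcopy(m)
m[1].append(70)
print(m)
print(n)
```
[[4, 6], [7, 4, 1, 70]]
[[4, 6], [7, 4, 1]]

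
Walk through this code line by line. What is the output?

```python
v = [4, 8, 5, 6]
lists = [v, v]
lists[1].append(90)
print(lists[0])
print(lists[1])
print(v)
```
[4, 8, 5, 6, 90]
[4, 8, 5, 6, 90]
[4, 8, 5, 6, 90]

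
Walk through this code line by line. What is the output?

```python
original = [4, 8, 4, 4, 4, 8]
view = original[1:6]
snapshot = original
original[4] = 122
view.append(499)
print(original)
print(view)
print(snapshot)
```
[4, 8, 4, 4, 122, 8]
[8, 4, 4, 4, 8, 499]
[4, 8, 4, 4, 122, 8]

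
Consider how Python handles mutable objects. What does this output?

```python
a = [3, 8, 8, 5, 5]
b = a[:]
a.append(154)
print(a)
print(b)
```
[3, 8, 8, 5, 5, 154]
[3, 8, 8, 5, 5]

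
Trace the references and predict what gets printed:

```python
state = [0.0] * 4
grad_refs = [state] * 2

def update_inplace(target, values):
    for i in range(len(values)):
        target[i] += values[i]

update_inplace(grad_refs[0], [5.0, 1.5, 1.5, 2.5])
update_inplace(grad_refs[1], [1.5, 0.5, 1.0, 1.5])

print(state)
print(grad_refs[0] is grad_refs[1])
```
[6.5, 2.0, 2.5, 4.0]
True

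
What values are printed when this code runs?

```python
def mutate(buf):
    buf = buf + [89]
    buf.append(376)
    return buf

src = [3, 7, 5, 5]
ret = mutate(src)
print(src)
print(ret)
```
[3, 7, 5, 5]
[3, 7, 5, 5, 89, 376]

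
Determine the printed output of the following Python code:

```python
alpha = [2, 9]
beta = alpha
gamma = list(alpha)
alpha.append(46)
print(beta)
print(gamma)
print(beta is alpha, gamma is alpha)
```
[2, 9, 46]
[2, 9]
True False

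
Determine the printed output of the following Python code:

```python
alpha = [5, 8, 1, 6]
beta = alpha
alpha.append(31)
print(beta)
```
[5, 8, 1, 6, 31]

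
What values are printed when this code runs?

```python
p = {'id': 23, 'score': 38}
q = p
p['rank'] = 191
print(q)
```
{'id': 23, 'score': 38, 'rank': 191}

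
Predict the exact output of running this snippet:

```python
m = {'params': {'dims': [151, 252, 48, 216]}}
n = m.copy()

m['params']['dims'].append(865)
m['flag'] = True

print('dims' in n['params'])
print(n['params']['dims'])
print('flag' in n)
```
True
[151, 252, 48, 216, 865]
False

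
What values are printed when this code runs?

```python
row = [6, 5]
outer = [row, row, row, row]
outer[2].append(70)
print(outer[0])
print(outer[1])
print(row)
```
[6, 5, 70]
[6, 5, 70]
[6, 5, 70]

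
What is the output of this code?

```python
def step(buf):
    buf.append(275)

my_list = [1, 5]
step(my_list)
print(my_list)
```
[1, 5, 275]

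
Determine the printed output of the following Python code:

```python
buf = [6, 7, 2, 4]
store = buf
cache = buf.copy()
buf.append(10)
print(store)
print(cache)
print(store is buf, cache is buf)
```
[6, 7, 2, 4, 10]
[6, 7, 2, 4]
True False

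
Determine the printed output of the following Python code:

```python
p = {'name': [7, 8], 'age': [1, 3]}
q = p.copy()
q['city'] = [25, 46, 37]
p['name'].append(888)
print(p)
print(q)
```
{'name': [7, 8, 888], 'age': [1, 3]}
{'name': [7, 8, 888], 'age': [1, 3], 'city': [25, 46, 37]}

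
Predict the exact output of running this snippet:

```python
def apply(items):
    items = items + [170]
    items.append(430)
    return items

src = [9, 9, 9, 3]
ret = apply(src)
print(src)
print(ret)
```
[9, 9, 9, 3]
[9, 9, 9, 3, 170, 430]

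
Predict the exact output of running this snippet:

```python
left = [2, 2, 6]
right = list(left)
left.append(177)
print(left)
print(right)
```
[2, 2, 6, 177]
[2, 2, 6]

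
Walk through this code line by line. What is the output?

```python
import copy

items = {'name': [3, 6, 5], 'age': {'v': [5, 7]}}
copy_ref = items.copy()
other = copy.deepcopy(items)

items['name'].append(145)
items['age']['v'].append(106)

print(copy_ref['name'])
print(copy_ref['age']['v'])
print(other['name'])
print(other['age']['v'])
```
[3, 6, 5, 145]
[5, 7, 106]
[3, 6, 5]
[5, 7]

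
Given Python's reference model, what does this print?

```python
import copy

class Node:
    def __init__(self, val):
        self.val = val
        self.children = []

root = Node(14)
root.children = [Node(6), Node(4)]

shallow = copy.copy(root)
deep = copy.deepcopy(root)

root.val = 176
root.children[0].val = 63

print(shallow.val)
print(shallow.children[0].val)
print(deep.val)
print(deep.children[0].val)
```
14
63
14
6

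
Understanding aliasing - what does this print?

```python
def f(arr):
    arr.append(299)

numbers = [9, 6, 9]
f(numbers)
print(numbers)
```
[9, 6, 9, 299]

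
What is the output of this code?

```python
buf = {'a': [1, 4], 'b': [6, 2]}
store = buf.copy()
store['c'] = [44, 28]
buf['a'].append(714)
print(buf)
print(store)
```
{'a': [1, 4, 714], 'b': [6, 2]}
{'a': [1, 4, 714], 'b': [6, 2], 'c': [44, 28]}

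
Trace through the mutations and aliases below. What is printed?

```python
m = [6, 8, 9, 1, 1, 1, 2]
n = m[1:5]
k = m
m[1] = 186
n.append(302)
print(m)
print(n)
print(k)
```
[6, 186, 9, 1, 1, 1, 2]
[8, 9, 1, 1, 302]
[6, 186, 9, 1, 1, 1, 2]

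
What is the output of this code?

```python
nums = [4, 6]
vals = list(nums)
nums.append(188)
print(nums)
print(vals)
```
[4, 6, 188]
[4, 6]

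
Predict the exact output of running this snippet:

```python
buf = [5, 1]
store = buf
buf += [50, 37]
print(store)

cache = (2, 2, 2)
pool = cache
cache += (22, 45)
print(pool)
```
[5, 1, 50, 37]
(2, 2, 2)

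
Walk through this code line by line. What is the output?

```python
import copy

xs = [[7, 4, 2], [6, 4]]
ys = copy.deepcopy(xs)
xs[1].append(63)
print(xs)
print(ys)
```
[[7, 4, 2], [6, 4, 63]]
[[7, 4, 2], [6, 4]]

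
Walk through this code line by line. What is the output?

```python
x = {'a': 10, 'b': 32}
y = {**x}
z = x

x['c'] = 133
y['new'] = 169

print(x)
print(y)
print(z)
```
{'a': 10, 'b': 32, 'c': 133}
{'a': 10, 'b': 32, 'new': 169}
{'a': 10, 'b': 32, 'c': 133}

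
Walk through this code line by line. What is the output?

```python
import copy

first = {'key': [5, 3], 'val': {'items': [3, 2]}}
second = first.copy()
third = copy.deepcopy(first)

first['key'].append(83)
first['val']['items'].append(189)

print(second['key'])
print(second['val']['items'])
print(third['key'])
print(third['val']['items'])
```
[5, 3, 83]
[3, 2, 189]
[5, 3]
[3, 2]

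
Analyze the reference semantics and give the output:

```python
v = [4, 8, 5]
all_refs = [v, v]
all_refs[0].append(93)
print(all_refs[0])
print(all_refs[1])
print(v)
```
[4, 8, 5, 93]
[4, 8, 5, 93]
[4, 8, 5, 93]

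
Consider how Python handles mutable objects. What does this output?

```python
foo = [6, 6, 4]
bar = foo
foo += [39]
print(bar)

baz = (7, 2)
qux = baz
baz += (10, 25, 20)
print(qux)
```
[6, 6, 4, 39]
(7, 2)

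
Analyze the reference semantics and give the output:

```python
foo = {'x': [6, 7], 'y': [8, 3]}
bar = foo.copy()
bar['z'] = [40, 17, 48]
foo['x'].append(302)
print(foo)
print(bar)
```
{'x': [6, 7, 302], 'y': [8, 3]}
{'x': [6, 7, 302], 'y': [8, 3], 'z': [40, 17, 48]}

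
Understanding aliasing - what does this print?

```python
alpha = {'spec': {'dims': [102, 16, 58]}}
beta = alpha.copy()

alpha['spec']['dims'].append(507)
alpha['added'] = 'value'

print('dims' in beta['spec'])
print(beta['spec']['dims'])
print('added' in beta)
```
True
[102, 16, 58, 507]
False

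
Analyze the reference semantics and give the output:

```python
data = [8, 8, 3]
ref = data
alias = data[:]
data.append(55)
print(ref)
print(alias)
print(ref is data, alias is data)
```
[8, 8, 3, 55]
[8, 8, 3]
True False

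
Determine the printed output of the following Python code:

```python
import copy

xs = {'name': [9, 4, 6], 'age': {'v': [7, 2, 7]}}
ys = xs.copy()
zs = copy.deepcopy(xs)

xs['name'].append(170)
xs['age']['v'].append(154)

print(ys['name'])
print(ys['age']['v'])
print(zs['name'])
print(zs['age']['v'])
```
[9, 4, 6, 170]
[7, 2, 7, 154]
[9, 4, 6]
[7, 2, 7]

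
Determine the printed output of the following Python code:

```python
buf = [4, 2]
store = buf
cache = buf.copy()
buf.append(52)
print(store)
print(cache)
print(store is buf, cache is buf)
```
[4, 2, 52]
[4, 2]
True False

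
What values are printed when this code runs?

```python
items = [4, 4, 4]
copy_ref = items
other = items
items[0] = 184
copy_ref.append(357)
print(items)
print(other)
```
[184, 4, 4, 357]
[184, 4, 4, 357]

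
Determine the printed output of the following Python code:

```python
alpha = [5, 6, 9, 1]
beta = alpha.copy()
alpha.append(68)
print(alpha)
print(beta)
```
[5, 6, 9, 1, 68]
[5, 6, 9, 1]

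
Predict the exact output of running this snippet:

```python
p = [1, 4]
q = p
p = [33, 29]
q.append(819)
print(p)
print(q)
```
[33, 29]
[1, 4, 819]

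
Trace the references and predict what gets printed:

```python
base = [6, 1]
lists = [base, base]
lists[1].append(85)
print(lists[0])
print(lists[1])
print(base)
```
[6, 1, 85]
[6, 1, 85]
[6, 1, 85]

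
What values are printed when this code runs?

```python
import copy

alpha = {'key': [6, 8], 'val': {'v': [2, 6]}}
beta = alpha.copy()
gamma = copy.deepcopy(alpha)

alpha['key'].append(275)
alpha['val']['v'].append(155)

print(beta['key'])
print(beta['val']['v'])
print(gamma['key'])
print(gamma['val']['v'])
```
[6, 8, 275]
[2, 6, 155]
[6, 8]
[2, 6]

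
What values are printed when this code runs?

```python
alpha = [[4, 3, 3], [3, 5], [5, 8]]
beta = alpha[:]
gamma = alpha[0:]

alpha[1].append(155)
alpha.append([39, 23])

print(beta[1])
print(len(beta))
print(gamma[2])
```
[3, 5, 155]
3
[5, 8]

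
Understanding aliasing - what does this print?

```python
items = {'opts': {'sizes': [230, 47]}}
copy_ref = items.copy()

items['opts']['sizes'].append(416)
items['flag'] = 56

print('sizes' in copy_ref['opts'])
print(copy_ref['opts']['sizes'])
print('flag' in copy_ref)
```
True
[230, 47, 416]
False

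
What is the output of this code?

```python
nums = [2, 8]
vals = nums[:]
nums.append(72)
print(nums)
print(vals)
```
[2, 8, 72]
[2, 8]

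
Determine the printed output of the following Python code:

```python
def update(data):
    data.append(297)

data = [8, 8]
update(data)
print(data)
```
[8, 8, 297]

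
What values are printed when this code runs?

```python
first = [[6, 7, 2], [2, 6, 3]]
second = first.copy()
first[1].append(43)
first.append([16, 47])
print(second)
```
[[6, 7, 2], [2, 6, 3, 43]]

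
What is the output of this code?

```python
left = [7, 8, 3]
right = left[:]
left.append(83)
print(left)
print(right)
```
[7, 8, 3, 83]
[7, 8, 3]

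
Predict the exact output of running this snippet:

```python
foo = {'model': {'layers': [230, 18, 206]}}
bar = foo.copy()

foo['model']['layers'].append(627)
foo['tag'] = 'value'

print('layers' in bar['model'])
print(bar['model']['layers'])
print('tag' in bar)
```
True
[230, 18, 206, 627]
False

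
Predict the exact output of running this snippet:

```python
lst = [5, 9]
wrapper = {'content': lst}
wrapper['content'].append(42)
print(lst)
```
[5, 9, 42]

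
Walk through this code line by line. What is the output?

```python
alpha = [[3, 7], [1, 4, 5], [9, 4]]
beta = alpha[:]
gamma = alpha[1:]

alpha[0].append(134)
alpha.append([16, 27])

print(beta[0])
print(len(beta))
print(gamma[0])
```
[3, 7, 134]
3
[1, 4, 5]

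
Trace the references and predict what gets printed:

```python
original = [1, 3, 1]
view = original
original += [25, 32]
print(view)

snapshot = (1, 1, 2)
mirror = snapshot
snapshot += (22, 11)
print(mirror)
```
[1, 3, 1, 25, 32]
(1, 1, 2)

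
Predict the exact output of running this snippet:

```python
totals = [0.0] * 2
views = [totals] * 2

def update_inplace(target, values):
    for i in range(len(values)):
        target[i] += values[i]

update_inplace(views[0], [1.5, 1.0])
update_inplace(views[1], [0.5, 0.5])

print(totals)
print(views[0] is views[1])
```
[2.0, 1.5]
True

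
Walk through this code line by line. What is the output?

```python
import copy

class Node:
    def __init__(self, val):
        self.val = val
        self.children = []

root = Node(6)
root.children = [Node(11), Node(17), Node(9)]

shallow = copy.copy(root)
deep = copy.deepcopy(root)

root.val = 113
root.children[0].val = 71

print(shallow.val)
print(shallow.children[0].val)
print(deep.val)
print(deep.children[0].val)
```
6
71
6
11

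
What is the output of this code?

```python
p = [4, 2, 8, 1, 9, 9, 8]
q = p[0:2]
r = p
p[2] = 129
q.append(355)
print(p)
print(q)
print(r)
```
[4, 2, 129, 1, 9, 9, 8]
[4, 2, 355]
[4, 2, 129, 1, 9, 9, 8]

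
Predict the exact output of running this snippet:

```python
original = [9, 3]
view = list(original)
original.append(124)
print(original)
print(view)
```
[9, 3, 124]
[9, 3]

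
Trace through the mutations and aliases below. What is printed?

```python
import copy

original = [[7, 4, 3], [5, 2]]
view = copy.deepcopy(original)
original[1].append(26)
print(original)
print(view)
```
[[7, 4, 3], [5, 2, 26]]
[[7, 4, 3], [5, 2]]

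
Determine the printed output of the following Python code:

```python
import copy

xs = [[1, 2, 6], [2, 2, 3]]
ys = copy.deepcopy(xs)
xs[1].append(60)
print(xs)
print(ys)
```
[[1, 2, 6], [2, 2, 3, 60]]
[[1, 2, 6], [2, 2, 3]]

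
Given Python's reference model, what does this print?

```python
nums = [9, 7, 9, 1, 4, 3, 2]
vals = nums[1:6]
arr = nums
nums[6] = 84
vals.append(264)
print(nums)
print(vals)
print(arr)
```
[9, 7, 9, 1, 4, 3, 84]
[7, 9, 1, 4, 3, 264]
[9, 7, 9, 1, 4, 3, 84]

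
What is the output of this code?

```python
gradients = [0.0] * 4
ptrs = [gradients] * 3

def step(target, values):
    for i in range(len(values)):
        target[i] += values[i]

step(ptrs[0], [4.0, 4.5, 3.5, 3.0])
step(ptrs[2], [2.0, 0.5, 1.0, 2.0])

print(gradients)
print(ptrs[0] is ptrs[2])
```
[6.0, 5.0, 4.5, 5.0]
True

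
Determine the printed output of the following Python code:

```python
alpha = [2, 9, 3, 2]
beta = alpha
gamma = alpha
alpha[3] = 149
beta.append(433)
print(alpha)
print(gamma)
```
[2, 9, 3, 149, 433]
[2, 9, 3, 149, 433]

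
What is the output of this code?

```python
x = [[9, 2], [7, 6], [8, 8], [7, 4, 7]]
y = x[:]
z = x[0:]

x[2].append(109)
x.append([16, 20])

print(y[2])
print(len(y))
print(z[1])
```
[8, 8, 109]
4
[7, 6]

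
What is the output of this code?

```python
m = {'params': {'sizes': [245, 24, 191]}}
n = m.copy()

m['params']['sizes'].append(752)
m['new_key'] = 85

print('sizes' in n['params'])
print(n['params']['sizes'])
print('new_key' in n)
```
True
[245, 24, 191, 752]
False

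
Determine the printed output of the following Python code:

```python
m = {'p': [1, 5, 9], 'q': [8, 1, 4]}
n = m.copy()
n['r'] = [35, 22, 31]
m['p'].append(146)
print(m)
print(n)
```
{'p': [1, 5, 9, 146], 'q': [8, 1, 4]}
{'p': [1, 5, 9, 146], 'q': [8, 1, 4], 'r': [35, 22, 31]}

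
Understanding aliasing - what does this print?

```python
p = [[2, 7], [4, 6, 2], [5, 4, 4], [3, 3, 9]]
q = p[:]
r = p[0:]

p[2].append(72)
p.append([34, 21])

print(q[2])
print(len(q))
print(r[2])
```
[5, 4, 4, 72]
4
[5, 4, 4, 72]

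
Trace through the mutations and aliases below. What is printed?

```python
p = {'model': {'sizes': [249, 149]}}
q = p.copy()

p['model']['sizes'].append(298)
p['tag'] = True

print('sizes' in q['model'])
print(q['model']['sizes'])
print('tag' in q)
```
True
[249, 149, 298]
False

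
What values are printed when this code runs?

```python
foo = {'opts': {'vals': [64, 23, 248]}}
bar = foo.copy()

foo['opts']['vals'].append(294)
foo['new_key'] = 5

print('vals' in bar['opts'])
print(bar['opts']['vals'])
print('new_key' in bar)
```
True
[64, 23, 248, 294]
False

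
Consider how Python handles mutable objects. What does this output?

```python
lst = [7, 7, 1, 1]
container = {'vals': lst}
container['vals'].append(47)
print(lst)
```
[7, 7, 1, 1, 47]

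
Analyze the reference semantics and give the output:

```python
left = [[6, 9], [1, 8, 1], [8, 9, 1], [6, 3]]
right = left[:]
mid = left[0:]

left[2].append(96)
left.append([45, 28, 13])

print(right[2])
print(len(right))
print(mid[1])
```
[8, 9, 1, 96]
4
[1, 8, 1]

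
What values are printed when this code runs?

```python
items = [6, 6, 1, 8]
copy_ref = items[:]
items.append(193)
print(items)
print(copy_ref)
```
[6, 6, 1, 8, 193]
[6, 6, 1, 8]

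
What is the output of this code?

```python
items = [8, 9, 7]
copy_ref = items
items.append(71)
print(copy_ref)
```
[8, 9, 7, 71]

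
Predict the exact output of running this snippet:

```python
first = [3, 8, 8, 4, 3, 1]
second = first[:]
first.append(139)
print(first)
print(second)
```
[3, 8, 8, 4, 3, 1, 139]
[3, 8, 8, 4, 3, 1]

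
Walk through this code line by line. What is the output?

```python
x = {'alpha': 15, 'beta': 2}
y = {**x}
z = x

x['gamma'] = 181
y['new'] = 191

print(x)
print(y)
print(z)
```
{'alpha': 15, 'beta': 2, 'gamma': 181}
{'alpha': 15, 'beta': 2, 'new': 191}
{'alpha': 15, 'beta': 2, 'gamma': 181}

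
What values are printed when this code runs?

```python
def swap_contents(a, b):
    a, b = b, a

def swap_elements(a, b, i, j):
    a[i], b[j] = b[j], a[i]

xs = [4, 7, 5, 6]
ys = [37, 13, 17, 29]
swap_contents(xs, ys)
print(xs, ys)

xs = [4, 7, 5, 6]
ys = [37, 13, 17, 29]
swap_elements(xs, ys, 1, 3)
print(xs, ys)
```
[4, 7, 5, 6] [37, 13, 17, 29]
[4, 29, 5, 6] [37, 13, 17, 7]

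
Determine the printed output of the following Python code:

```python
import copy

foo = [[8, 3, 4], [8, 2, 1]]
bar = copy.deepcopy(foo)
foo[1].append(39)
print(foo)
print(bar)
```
[[8, 3, 4], [8, 2, 1, 39]]
[[8, 3, 4], [8, 2, 1]]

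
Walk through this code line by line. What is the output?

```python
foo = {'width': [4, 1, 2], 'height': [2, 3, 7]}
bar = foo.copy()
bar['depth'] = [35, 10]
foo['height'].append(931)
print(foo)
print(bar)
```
{'width': [4, 1, 2], 'height': [2, 3, 7, 931]}
{'width': [4, 1, 2], 'height': [2, 3, 7, 931], 'depth': [35, 10]}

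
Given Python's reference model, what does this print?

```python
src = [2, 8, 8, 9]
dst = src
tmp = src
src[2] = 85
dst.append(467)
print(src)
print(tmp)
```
[2, 8, 85, 9, 467]
[2, 8, 85, 9, 467]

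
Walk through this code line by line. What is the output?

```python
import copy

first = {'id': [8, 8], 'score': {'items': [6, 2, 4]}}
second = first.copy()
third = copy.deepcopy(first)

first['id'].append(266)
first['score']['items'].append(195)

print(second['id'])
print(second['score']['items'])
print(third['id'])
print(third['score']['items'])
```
[8, 8, 266]
[6, 2, 4, 195]
[8, 8]
[6, 2, 4]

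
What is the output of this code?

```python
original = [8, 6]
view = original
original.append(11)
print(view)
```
[8, 6, 11]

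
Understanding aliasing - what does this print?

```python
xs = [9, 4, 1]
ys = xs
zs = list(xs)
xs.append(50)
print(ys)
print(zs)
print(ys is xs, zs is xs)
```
[9, 4, 1, 50]
[9, 4, 1]
True False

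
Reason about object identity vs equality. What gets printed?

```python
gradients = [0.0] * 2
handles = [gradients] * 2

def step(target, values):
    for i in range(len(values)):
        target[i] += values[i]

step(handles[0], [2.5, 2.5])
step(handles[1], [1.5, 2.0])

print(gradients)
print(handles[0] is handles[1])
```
[4.0, 4.5]
True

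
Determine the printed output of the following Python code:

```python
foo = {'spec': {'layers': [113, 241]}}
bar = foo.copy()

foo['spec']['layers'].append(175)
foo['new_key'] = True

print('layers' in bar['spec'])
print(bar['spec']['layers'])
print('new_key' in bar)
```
True
[113, 241, 175]
False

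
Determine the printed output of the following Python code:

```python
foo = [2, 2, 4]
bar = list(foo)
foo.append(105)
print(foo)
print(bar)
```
[2, 2, 4, 105]
[2, 2, 4]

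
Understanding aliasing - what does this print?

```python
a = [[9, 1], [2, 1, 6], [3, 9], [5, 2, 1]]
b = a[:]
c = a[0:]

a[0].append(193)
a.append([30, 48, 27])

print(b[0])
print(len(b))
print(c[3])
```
[9, 1, 193]
4
[5, 2, 1]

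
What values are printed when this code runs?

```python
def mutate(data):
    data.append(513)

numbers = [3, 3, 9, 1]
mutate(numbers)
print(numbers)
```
[3, 3, 9, 1, 513]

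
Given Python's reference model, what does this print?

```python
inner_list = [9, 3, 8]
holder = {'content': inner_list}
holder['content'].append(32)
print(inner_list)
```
[9, 3, 8, 32]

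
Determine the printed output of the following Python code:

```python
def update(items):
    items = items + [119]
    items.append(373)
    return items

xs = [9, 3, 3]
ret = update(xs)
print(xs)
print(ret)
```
[9, 3, 3]
[9, 3, 3, 119, 373]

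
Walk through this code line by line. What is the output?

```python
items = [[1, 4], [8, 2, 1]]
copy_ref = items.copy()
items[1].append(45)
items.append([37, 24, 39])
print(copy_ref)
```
[[1, 4], [8, 2, 1, 45]]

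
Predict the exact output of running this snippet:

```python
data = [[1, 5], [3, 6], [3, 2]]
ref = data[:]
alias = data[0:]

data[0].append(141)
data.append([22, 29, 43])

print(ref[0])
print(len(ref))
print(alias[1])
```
[1, 5, 141]
3
[3, 6]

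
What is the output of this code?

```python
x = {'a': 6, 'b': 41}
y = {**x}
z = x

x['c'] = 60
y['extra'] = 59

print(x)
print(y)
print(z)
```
{'a': 6, 'b': 41, 'c': 60}
{'a': 6, 'b': 41, 'extra': 59}
{'a': 6, 'b': 41, 'c': 60}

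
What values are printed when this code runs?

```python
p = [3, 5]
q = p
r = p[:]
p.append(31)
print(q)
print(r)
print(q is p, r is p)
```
[3, 5, 31]
[3, 5]
True False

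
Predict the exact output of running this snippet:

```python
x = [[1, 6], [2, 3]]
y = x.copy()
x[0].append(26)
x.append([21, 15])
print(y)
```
[[1, 6, 26], [2, 3]]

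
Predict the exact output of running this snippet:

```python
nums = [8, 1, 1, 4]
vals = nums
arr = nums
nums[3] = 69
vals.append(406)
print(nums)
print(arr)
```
[8, 1, 1, 69, 406]
[8, 1, 1, 69, 406]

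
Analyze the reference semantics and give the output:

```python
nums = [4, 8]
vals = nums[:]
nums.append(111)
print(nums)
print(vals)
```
[4, 8, 111]
[4, 8]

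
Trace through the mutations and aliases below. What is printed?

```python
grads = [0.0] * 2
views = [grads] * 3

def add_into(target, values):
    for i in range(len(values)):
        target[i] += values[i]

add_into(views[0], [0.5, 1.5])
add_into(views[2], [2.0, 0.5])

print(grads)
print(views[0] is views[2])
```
[2.5, 2.0]
True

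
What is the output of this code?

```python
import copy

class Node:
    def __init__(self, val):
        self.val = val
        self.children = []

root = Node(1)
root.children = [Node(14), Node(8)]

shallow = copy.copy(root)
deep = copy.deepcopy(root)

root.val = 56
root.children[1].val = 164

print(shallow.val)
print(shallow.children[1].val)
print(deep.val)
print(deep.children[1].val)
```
1
164
1
8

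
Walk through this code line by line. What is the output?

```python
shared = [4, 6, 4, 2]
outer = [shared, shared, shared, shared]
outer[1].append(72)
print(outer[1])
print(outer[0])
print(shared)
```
[4, 6, 4, 2, 72]
[4, 6, 4, 2, 72]
[4, 6, 4, 2, 72]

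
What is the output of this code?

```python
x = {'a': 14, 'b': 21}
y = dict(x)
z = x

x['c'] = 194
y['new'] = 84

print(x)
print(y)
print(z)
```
{'a': 14, 'b': 21, 'c': 194}
{'a': 14, 'b': 21, 'new': 84}
{'a': 14, 'b': 21, 'c': 194}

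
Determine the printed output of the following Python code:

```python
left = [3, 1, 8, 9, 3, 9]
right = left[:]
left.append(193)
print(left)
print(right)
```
[3, 1, 8, 9, 3, 9, 193]
[3, 1, 8, 9, 3, 9]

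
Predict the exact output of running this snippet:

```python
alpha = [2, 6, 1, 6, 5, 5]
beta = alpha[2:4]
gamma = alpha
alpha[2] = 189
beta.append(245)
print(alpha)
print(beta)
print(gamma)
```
[2, 6, 189, 6, 5, 5]
[1, 6, 245]
[2, 6, 189, 6, 5, 5]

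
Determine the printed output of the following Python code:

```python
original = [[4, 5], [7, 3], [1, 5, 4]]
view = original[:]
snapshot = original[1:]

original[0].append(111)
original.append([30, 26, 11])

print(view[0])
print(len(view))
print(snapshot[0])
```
[4, 5, 111]
3
[7, 3]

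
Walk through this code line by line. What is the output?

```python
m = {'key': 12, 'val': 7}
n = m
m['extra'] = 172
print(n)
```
{'key': 12, 'val': 7, 'extra': 172}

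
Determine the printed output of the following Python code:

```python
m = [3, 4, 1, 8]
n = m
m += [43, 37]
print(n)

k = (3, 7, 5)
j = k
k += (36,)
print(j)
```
[3, 4, 1, 8, 43, 37]
(3, 7, 5)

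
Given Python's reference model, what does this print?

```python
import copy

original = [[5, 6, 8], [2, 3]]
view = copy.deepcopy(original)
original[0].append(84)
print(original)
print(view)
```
[[5, 6, 8, 84], [2, 3]]
[[5, 6, 8], [2, 3]]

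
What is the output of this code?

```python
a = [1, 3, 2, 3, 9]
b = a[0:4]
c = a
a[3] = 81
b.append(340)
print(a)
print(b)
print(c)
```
[1, 3, 2, 81, 9]
[1, 3, 2, 3, 340]
[1, 3, 2, 81, 9]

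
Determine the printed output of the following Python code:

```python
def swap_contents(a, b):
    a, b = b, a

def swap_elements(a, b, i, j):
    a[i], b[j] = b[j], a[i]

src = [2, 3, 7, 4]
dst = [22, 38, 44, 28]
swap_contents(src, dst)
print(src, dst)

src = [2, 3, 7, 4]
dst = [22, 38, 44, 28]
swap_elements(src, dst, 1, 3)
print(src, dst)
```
[2, 3, 7, 4] [22, 38, 44, 28]
[2, 28, 7, 4] [22, 38, 44, 3]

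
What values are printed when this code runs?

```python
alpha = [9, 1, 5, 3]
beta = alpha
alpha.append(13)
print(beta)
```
[9, 1, 5, 3, 13]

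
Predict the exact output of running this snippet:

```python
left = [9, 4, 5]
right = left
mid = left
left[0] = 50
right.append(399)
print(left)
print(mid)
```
[50, 4, 5, 399]
[50, 4, 5, 399]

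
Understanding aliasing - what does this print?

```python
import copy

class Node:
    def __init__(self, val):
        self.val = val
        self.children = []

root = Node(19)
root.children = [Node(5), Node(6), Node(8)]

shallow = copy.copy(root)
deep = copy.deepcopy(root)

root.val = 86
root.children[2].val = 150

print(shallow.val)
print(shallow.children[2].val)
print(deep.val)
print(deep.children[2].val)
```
19
150
19
8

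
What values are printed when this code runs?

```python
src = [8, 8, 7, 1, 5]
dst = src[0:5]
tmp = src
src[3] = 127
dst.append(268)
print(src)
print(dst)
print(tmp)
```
[8, 8, 7, 127, 5]
[8, 8, 7, 1, 5, 268]
[8, 8, 7, 127, 5]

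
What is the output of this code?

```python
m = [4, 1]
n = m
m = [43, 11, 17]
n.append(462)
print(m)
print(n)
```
[43, 11, 17]
[4, 1, 462]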